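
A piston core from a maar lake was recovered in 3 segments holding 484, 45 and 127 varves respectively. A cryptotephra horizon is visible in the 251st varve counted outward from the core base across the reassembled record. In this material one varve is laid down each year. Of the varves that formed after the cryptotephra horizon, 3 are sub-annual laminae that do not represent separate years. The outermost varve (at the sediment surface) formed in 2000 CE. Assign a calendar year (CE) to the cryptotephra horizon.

Total varves = 484 + 45 + 127 = 656.
Between varve 251 and the sediment surface there are 656 − 251 = 405 varves.
405 − 3 false = 402 true varves after the cryptotephra horizon.
2000 − 402 = 1598 CE.

1598 CE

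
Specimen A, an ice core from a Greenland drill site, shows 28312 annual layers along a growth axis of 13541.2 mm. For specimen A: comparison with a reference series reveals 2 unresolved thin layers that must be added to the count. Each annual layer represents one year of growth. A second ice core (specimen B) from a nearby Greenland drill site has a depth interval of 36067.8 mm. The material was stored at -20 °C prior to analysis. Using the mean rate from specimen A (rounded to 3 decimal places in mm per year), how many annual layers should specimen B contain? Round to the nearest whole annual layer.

Specimen A: after corrections the count is 28312 + 2 = 28314 annual layers.
A: 13541.2 mm over 28314 years gives 13541.2 / 28314 ≈ 0.478 mm/yr.
For B, 36067.8 / 0.478 = 75455.65 years ≈ 75456 annual layers.

75456 annual layers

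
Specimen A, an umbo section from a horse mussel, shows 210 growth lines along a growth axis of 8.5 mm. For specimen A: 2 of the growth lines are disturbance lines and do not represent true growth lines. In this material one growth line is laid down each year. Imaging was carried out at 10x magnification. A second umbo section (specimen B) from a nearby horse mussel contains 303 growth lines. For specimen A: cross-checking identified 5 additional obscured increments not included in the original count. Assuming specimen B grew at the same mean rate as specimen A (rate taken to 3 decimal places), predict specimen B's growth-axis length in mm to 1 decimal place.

Specimen A: true growth line count = 210 − 2 + 5 = 213.
A: Mean rate = 8.5 mm / 213 years ≈ 0.040 mm/year.
B's length ≈ 0.040 × 303 = 12.1 mm.

12.1 mm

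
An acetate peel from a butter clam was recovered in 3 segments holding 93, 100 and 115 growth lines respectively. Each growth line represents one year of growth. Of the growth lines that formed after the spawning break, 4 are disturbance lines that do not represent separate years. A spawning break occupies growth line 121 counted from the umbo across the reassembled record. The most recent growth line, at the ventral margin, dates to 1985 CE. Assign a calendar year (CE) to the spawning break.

Total growth lines = 93 + 100 + 115 = 308.
308 − 121 = 187 growth lines lie beyond the spawning break toward the ventral margin.
Excluding 4 false growth lines: 187 − 4 = 183.
1985 − 183 = 1802 CE.

1802 CE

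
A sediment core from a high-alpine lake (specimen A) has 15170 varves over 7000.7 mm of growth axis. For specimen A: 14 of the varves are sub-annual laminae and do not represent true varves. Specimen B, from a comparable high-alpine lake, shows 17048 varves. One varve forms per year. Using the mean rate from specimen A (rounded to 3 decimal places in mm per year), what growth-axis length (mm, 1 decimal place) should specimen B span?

7876.2 mm

Specimen A: adjusted count: 15170 − 14 = 15156 varves.
A: Extension rate ≈ 7000.7 / 15156 = 0.462 mm/year.
B's length ≈ 0.462 × 17048 = 7876.2 mm.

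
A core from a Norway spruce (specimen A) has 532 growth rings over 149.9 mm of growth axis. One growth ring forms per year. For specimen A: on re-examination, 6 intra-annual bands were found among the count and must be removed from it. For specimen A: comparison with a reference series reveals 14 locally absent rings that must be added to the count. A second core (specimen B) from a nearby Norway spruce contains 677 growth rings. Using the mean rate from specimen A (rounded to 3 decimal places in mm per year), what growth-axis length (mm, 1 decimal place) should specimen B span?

188.2 mm

Specimen A: correcting the raw count gives 532 − 6 + 14 = 540 true growth rings.
A: Mean rate = 149.9 mm / 540 years ≈ 0.278 mm/yr.
For B, 0.278 mm/year × 677 years = 188.2 mm.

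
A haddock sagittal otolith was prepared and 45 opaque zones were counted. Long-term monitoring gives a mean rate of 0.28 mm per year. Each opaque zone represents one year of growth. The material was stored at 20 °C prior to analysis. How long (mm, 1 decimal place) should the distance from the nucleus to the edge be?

12.6 mm

The record spans 45 years at 0.28 mm per year.
Predicted length = 0.28 mm/year × 45 years = 12.6 mm.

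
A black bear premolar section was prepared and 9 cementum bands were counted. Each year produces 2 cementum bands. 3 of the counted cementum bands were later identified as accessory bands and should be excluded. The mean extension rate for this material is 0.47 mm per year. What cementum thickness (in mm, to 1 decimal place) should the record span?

1.4 mm

True cementum band count = 9 − 3 = 6.
With 2 cementum bands per year, 6 / 2 = 3 years.
3 years at 0.47 mm/year gives 0.47 × 3 = 1.4 mm.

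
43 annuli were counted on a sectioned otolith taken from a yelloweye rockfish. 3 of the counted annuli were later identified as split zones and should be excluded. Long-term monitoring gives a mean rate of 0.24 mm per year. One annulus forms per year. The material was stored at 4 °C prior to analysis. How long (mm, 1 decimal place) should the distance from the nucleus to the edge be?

Adjusted count: 43 − 3 = 40 annuli.
Predicted length = 0.24 mm/year × 40 years = 9.6 mm.

9.6 mm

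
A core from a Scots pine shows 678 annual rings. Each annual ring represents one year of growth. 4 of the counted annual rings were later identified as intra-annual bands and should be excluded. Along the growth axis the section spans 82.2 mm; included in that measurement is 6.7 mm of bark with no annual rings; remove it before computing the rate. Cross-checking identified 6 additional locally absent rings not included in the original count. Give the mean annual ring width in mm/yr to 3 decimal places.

0.111 mm/yr

True annual ring count = 678 − 4 + 6 = 680.
Net length = 82.2 − 6.7 = 75.5 mm.
Mean rate = 75.5 mm / 680 years ≈ 0.111 mm/yr.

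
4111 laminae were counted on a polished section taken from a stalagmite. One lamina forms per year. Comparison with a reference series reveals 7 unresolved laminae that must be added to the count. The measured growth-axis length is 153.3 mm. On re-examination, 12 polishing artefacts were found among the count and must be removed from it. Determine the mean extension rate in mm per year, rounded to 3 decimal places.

0.037 mm per year

Correcting the raw count gives 4111 − 12 + 7 = 4106 true laminae.
153.3 mm over 4106 years gives 153.3 / 4106 ≈ 0.037 mm per year.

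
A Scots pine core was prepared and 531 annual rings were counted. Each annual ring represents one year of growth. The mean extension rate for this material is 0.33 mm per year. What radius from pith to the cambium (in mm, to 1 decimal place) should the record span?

The record spans 531 years at 0.33 mm per year.
531 years at 0.33 mm/year gives 0.33 × 531 = 175.2 mm.

175.2 mm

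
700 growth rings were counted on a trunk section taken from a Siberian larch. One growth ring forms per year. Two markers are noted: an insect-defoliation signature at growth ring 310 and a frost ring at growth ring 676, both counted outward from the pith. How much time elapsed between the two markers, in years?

676 − 310 = 366 growth rings lie between the two events.
At one growth ring per year, 366 years elapsed between them.

366 years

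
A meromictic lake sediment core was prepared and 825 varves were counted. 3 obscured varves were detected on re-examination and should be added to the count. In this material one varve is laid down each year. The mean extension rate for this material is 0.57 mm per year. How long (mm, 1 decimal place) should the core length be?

True varve count = 825 + 3 = 828.
Predicted length = 0.57 mm/year × 828 years = 472.0 mm.

472.0 mm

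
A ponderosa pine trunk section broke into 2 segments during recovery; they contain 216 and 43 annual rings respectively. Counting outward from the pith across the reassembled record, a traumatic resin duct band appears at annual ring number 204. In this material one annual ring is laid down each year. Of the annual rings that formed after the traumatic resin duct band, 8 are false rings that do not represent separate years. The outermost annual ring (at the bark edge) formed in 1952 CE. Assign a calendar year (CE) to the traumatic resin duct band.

Total annual rings = 216 + 43 = 259.
The traumatic resin duct band sits at annual ring 204 from the pith, so 259 − 204 = 55 annual rings formed after it.
Removing the 8 false annual rings leaves 55 − 8 = 47 true annual rings beyond the traumatic resin duct band.
Counting back 47 years from 1952 CE places the traumatic resin duct band in 1952 − 47 = 1905 CE.

1905 CE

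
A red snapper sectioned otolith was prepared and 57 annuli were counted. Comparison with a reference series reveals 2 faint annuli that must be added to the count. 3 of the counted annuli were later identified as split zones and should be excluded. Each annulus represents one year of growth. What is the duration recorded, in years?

56 years

Correcting the raw count gives 57 − 3 + 2 = 56 true annuli.
With a one-to-one annulus periodicity this is 56 years.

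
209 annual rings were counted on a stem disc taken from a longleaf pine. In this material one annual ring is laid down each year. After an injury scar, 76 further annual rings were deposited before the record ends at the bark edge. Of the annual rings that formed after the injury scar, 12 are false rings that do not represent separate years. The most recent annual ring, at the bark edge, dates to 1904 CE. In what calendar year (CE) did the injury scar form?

1840 CE

76 annual rings post-date the injury scar.
Removing the 12 false annual rings leaves 76 − 12 = 64 true annual rings beyond the injury scar.
Counting back 64 years from 1904 CE places the injury scar in 1904 − 64 = 1840 CE.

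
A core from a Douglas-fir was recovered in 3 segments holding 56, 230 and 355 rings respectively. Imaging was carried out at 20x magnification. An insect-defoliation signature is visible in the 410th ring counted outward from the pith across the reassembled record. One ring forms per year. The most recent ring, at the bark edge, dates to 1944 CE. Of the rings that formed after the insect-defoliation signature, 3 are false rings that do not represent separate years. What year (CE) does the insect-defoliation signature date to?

1716 CE

Total rings = 56 + 230 + 355 = 641.
The insect-defoliation signature sits at ring 410 from the pith, so 641 − 410 = 231 rings formed after it.
Removing the 3 false rings leaves 231 − 3 = 228 true rings beyond the insect-defoliation signature.
1944 − 228 = 1716 CE.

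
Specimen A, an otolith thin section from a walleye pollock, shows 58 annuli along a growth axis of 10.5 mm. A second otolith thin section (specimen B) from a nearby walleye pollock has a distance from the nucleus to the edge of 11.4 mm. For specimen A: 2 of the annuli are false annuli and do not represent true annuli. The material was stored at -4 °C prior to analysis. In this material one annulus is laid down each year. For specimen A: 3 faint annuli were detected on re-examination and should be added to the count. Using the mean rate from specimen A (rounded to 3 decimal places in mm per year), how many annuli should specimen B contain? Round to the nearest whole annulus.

Specimen A: adjusted count: 58 − 2 + 3 = 59 annuli.
A: Mean rate = 10.5 mm / 59 years ≈ 0.178 mm per year.
For B, 11.4 / 0.178 = 64.04 years ≈ 64 annuli.

64 annuli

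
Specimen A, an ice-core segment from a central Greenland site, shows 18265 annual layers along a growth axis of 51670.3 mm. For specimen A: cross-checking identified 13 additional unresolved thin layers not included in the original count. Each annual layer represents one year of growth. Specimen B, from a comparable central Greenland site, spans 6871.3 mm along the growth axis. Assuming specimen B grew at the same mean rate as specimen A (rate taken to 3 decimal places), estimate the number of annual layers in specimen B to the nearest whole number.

2431 annual layers

Specimen A: true annual layer count = 18265 + 13 = 18278.
A: Mean rate = 51670.3 mm / 18278 years ≈ 2.827 mm per year.
Specimen B: 6871.3 mm / 2.827 mm per year = 2430.60 years ≈ 2431 annual layers.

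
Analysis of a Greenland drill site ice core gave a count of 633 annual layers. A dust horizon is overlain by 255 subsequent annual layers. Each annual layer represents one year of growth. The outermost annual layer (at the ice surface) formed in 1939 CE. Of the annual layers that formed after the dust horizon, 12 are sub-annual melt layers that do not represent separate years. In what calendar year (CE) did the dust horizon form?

255 annual layers formed after the dust horizon.
255 − 12 false = 243 true annual layers after the dust horizon.
Counting back 243 years from 1939 CE places the dust horizon in 1939 − 243 = 1696 CE.

1696 CE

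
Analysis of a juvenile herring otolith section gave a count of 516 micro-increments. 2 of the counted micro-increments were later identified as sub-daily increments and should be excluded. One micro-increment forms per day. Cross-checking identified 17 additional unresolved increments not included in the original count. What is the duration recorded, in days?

531 d

Correcting the raw count gives 516 − 2 + 17 = 531 true micro-increments.
At one micro-increment per day, that is 531 days.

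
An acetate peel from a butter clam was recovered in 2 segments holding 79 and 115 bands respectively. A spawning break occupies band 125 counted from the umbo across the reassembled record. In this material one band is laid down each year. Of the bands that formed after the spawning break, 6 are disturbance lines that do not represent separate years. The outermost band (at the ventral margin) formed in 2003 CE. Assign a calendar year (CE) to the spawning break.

1940 CE

Total bands = 79 + 115 = 194.
Between band 125 and the ventral margin there are 194 − 125 = 69 bands.
Excluding 6 false bands: 69 − 6 = 63.
Counting back 63 years from 2003 CE places the spawning break in 2003 − 63 = 1940 CE.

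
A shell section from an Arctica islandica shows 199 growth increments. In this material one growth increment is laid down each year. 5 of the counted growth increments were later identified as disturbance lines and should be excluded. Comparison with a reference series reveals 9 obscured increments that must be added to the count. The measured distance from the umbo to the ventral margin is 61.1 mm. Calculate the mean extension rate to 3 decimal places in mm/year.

0.301 mm/year

After corrections the count is 199 − 5 + 9 = 203 growth increments.
Mean rate = 61.1 mm / 203 years ≈ 0.301 mm/year.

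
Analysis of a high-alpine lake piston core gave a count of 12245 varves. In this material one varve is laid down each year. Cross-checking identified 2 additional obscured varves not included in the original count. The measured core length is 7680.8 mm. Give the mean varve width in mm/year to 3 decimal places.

0.627 mm/year

Adjusted count: 12245 + 2 = 12247 varves.
Extension rate ≈ 7680.8 / 12247 = 0.627 mm/year.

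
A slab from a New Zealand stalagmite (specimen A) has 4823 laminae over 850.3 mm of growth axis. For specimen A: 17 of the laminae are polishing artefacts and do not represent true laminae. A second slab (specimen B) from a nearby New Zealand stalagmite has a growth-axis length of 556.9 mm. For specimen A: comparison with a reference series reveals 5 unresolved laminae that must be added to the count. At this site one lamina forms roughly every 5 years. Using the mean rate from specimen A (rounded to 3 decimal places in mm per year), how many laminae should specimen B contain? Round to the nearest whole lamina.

Specimen A: adjusted count: 4823 − 17 + 5 = 4811 laminae.
Specimen A: multiplying by 5 years per lamina: 4811 × 5 = 24055 years.
A: Extension rate ≈ 850.3 / 24055 = 0.035 mm/yr.
For B, 556.9 / 0.035 = 15911.43 years; at 5 years per lamina that is 15911.43 / 5 ≈ 3182 laminae.

3182 laminae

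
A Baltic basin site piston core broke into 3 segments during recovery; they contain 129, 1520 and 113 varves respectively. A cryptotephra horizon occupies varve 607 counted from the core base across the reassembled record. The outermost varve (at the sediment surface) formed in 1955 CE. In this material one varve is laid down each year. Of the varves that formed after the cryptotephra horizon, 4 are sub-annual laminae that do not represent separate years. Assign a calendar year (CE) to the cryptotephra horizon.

Total varves = 129 + 1520 + 113 = 1762.
Between varve 607 and the sediment surface there are 1762 − 607 = 1155 varves.
1155 − 4 false = 1151 true varves after the cryptotephra horizon.
The varve at the sediment surface is 1955 CE, so the cryptotephra horizon dates to 1955 − 1151 = 804 CE.

804 CE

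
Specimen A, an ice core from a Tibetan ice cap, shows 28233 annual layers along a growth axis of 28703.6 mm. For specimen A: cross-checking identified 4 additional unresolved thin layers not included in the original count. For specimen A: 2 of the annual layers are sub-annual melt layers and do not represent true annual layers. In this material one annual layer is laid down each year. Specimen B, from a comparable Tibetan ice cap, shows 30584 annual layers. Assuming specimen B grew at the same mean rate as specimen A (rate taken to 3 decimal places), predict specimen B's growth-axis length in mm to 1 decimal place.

31103.9 mm

Specimen A: correcting the raw count gives 28233 − 2 + 4 = 28235 true annual layers.
A: 28703.6 mm over 28235 years gives 28703.6 / 28235 ≈ 1.017 mm/yr.
For B, 1.017 mm/year × 30584 years = 31103.9 mm.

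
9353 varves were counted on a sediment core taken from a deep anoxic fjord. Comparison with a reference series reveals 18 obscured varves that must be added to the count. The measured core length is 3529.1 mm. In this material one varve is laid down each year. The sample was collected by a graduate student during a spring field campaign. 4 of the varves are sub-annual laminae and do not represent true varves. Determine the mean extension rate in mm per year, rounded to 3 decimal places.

After corrections the count is 9353 − 4 + 18 = 9367 varves.
Extension rate ≈ 3529.1 / 9367 = 0.377 mm per year.

0.377 mm per year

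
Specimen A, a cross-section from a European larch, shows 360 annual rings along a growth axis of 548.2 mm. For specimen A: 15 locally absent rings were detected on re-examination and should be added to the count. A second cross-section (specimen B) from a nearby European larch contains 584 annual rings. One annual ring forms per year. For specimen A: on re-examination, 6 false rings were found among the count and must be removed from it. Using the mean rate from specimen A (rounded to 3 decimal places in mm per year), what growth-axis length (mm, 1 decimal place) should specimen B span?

867.8 mm

Specimen A: correcting the raw count gives 360 − 6 + 15 = 369 true annual rings.
A: Extension rate ≈ 548.2 / 369 = 1.486 mm/yr.
B's length ≈ 1.486 × 584 = 867.8 mm.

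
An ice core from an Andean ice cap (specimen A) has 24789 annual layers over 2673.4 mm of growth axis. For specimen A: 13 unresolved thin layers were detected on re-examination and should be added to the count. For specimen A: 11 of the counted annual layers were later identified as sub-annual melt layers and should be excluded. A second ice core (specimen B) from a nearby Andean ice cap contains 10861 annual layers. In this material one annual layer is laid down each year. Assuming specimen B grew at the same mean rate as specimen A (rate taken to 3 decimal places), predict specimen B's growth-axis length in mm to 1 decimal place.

Specimen A: adjusted count: 24789 − 11 + 13 = 24791 annual layers.
A: 2673.4 mm over 24791 years gives 2673.4 / 24791 ≈ 0.108 mm/year.
Length of B = 0.108 × 10861 = 1173.0 mm.

1173.0 mm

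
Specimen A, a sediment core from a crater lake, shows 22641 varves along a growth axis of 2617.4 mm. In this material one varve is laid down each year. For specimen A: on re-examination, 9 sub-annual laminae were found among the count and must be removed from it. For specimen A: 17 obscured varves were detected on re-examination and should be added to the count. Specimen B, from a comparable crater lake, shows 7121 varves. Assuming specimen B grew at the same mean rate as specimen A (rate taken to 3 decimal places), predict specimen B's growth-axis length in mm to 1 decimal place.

826.0 mm

Specimen A: correcting the raw count gives 22641 − 9 + 17 = 22649 true varves.
A: 2617.4 mm over 22649 years gives 2617.4 / 22649 ≈ 0.116 mm/yr.
For B, 0.116 mm/year × 7121 years = 826.0 mm.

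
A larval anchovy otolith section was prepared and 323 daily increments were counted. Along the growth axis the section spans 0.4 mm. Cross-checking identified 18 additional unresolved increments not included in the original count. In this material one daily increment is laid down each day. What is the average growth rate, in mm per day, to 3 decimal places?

0.001 mm per day

Correcting the raw count gives 323 + 18 = 341 true daily increments.
Extension rate ≈ 0.4 / 341 = 0.001 mm per day.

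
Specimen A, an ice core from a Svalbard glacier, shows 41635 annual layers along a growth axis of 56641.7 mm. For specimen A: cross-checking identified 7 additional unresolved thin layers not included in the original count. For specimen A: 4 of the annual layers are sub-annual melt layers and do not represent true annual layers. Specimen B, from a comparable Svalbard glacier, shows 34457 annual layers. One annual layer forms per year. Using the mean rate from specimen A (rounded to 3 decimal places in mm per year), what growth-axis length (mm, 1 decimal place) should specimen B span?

46861.5 mm

Specimen A: adjusted count: 41635 − 4 + 7 = 41638 annual layers.
A: Mean rate = 56641.7 mm / 41638 years ≈ 1.360 mm per year.
Length of B = 1.360 × 34457 = 46861.5 mm.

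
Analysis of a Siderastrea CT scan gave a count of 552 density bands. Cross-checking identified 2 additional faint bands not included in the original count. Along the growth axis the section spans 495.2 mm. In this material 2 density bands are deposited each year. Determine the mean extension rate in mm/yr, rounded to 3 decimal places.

Correcting the raw count gives 552 + 2 = 554 true density bands.
With 2 density bands per year, 554 / 2 = 277 years.
Mean rate = 495.2 mm / 277 years ≈ 1.788 mm/yr.

1.788 mm/yr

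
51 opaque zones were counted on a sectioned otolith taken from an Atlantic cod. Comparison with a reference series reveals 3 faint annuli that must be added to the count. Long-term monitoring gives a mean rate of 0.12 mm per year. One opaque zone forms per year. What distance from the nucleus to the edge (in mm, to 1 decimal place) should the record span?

6.5 mm

True opaque zone count = 51 + 3 = 54.
Length ≈ 0.12 × 54 = 6.5 mm.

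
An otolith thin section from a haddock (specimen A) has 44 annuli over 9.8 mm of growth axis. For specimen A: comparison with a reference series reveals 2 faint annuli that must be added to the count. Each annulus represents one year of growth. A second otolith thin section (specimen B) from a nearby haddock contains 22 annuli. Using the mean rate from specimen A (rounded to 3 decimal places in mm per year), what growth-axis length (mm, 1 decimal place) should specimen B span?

4.7 mm

Specimen A: correcting the raw count gives 44 + 2 = 46 true annuli.
A: 9.8 mm over 46 years gives 9.8 / 46 ≈ 0.213 mm/yr.
Length of B = 0.213 × 22 = 4.7 mm.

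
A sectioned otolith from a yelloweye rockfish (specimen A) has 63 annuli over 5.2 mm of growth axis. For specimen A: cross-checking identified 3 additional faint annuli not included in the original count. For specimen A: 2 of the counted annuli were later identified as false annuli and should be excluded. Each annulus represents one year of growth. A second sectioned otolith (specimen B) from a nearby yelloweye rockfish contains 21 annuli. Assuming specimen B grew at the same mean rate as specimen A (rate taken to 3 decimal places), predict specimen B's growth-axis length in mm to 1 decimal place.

Specimen A: adjusted count: 63 − 2 + 3 = 64 annuli.
A: Mean rate = 5.2 mm / 64 years ≈ 0.081 mm per year.
For B, 0.081 mm/year × 21 years = 1.7 mm.

1.7 mm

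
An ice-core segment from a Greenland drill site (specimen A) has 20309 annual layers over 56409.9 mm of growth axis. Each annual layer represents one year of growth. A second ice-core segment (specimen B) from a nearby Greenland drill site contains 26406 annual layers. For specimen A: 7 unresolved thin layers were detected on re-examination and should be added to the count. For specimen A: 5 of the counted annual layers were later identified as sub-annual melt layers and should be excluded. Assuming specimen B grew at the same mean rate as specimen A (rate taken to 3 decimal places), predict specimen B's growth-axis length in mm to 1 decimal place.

Specimen A: correcting the raw count gives 20309 − 5 + 7 = 20311 true annual layers.
A: 56409.9 mm over 20311 years gives 56409.9 / 20311 ≈ 2.777 mm per year.
For B, 2.777 mm/year × 26406 years = 73329.5 mm.

73329.5 mm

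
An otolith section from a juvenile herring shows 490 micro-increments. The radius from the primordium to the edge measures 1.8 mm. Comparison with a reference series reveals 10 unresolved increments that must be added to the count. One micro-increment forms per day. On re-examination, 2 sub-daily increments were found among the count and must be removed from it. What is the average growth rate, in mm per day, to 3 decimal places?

0.004 mm per day

True micro-increment count = 490 − 2 + 10 = 498.
Mean rate = 1.8 mm / 498 days ≈ 0.004 mm per day.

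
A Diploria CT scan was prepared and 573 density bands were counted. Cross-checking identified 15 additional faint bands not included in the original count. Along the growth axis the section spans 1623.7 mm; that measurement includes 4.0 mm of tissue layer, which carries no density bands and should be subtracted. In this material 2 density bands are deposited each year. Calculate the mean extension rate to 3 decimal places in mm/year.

Correcting the raw count gives 573 + 15 = 588 true density bands.
Dividing by 2 density bands per year: 588 / 2 = 294 years.
The growth record spans 1623.7 − 4.0 = 1619.7 mm.
1619.7 mm over 294 years gives 1619.7 / 294 ≈ 5.509 mm/year.

5.509 mm/year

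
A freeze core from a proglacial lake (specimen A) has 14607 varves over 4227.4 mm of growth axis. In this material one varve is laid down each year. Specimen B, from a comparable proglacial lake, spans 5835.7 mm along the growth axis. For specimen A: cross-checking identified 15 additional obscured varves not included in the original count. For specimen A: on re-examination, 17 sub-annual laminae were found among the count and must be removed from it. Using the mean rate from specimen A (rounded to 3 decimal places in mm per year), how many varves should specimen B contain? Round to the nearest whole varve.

20193 varves

Specimen A: correcting the raw count gives 14607 − 17 + 15 = 14605 true varves.
A: Mean rate = 4227.4 mm / 14605 years ≈ 0.289 mm/year.
B spans 5835.7 / 0.289 = 20192.73 years ≈ 20193 varves.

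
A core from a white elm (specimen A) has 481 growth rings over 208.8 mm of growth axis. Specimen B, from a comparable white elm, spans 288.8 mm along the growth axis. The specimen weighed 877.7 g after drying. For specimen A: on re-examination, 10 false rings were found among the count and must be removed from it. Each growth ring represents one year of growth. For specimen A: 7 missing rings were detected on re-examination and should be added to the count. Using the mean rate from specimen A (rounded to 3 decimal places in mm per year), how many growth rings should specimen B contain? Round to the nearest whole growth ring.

Specimen A: true growth ring count = 481 − 10 + 7 = 478.
A: 208.8 mm over 478 years gives 208.8 / 478 ≈ 0.437 mm per year.
Specimen B: 288.8 mm / 0.437 mm per year = 660.87 years ≈ 661 growth rings.

661 growth rings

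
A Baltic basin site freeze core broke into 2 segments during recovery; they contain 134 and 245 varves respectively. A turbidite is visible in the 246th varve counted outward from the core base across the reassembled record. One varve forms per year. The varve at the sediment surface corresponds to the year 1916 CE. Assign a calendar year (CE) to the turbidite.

1783 CE

Total varves = 134 + 245 = 379.
379 − 246 = 133 varves lie beyond the turbidite toward the sediment surface.
Counting back 133 years from 1916 CE places the turbidite in 1916 − 133 = 1783 CE.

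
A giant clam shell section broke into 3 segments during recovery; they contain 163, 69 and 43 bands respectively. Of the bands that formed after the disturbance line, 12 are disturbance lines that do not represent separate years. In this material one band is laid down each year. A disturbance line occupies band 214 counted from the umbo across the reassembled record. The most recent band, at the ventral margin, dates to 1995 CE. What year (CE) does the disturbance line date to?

Total bands = 163 + 69 + 43 = 275.
275 − 214 = 61 bands lie beyond the disturbance line toward the ventral margin.
Removing the 12 false bands leaves 61 − 12 = 49 true bands beyond the disturbance line.
1995 − 49 = 1946 CE.

1946 CE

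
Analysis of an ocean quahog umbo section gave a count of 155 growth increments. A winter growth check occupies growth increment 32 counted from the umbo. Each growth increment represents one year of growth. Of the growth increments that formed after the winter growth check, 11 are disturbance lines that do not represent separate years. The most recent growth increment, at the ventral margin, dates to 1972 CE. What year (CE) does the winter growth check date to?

155 − 32 = 123 growth increments lie beyond the winter growth check toward the ventral margin.
Removing the 11 false growth increments leaves 123 − 11 = 112 true growth increments beyond the winter growth check.
Counting back 112 years from 1972 CE places the winter growth check in 1972 − 112 = 1860 CE.

1860 CE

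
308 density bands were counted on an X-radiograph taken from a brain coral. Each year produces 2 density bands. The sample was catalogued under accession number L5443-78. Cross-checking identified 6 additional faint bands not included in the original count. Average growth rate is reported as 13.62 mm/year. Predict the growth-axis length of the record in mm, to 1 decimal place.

2138.3 mm

Correcting the raw count gives 308 + 6 = 314 true density bands.
With 2 density bands per year, 314 / 2 = 157 years.
Predicted length = 13.62 mm/year × 157 years = 2138.3 mm.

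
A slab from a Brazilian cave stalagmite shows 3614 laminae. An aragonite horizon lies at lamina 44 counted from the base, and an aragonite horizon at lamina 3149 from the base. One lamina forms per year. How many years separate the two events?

Separation: 3149 − 44 = 3105 laminae.
That is 3105 years at one lamina per year.

3105 yr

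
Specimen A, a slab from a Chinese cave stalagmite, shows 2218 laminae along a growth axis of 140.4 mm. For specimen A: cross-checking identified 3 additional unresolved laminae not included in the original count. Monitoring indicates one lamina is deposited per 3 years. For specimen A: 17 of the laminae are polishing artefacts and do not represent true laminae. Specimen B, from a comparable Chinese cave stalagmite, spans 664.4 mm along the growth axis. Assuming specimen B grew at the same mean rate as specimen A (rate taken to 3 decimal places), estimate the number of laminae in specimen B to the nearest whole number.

Specimen A: after corrections the count is 2218 − 17 + 3 = 2204 laminae.
Specimen A: 2204 laminae at 3 years each span 2204 × 3 = 6612 years.
A: Mean rate = 140.4 mm / 6612 years ≈ 0.021 mm per year.
Specimen B: 664.4 mm / 0.021 mm per year = 31638.10 years; at 3 years per lamina that is 31638.10 / 3 ≈ 10546 laminae.

10546 laminae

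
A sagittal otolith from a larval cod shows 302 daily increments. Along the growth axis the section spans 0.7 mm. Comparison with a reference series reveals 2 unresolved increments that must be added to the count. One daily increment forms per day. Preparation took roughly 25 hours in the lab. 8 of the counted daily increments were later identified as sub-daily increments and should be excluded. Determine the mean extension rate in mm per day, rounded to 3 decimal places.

Correcting the raw count gives 302 − 8 + 2 = 296 true daily increments.
Mean rate = 0.7 mm / 296 days ≈ 0.002 mm per day.

0.002 mm per day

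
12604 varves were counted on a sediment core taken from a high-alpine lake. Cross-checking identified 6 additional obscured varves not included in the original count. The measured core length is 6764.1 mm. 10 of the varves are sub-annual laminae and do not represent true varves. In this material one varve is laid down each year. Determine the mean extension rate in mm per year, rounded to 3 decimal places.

0.537 mm per year

True varve count = 12604 − 10 + 6 = 12600.
6764.1 mm over 12600 years gives 6764.1 / 12600 ≈ 0.537 mm per year.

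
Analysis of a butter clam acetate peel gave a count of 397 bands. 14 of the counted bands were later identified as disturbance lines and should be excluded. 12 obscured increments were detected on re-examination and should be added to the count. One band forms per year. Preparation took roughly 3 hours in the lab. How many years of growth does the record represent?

True band count = 397 − 14 + 12 = 395.
At one band per year, that is 395 years.

395 years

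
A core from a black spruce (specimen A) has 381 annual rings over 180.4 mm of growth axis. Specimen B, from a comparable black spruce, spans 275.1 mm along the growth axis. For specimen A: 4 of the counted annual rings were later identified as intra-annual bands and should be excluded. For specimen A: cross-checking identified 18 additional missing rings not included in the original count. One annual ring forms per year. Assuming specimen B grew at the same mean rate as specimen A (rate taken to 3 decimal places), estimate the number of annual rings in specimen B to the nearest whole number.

Specimen A: adjusted count: 381 − 4 + 18 = 395 annual rings.
A: 180.4 mm over 395 years gives 180.4 / 395 ≈ 0.457 mm per year.
Specimen B: 275.1 mm / 0.457 mm per year = 601.97 years ≈ 602 annual rings.

602 annual rings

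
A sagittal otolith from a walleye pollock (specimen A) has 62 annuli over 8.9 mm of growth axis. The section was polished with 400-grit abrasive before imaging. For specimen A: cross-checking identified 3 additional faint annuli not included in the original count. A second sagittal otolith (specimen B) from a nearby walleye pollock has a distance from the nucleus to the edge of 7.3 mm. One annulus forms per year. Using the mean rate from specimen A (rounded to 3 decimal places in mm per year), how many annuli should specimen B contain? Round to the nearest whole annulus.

53 annuli

Specimen A: correcting the raw count gives 62 + 3 = 65 true annuli.
A: Mean rate = 8.9 mm / 65 years ≈ 0.137 mm/yr.
Specimen B: 7.3 mm / 0.137 mm per year = 53.28 years ≈ 53 annuli.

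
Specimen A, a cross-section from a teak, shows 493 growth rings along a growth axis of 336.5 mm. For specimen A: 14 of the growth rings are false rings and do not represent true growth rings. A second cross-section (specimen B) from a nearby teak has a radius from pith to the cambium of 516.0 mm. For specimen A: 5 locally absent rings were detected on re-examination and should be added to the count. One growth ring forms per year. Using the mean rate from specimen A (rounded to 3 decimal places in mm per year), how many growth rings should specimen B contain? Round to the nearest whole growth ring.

742 growth rings

Specimen A: adjusted count: 493 − 14 + 5 = 484 growth rings.
A: Mean rate = 336.5 mm / 484 years ≈ 0.695 mm per year.
B spans 516.0 / 0.695 = 742.45 years ≈ 742 growth rings.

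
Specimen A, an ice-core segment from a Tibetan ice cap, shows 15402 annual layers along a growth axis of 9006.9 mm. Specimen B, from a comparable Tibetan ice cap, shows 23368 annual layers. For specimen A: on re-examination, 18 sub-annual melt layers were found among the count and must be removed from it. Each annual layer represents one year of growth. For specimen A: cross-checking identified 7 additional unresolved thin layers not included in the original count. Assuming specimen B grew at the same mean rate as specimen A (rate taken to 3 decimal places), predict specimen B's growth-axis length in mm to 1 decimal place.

13670.3 mm

Specimen A: adjusted count: 15402 − 18 + 7 = 15391 annual layers.
A: Mean rate = 9006.9 mm / 15391 years ≈ 0.585 mm per year.
For B, 0.585 mm/year × 23368 years = 13670.3 mm.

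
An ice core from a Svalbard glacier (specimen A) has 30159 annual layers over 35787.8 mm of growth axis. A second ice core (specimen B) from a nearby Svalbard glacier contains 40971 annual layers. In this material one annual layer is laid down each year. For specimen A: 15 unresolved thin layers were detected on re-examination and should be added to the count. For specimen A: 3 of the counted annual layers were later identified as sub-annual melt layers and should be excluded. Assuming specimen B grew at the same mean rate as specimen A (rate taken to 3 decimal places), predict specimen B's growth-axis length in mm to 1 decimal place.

48591.6 mm

Specimen A: correcting the raw count gives 30159 − 3 + 15 = 30171 true annual layers.
A: 35787.8 mm over 30171 years gives 35787.8 / 30171 ≈ 1.186 mm/year.
For B, 1.186 mm/year × 40971 years = 48591.6 mm.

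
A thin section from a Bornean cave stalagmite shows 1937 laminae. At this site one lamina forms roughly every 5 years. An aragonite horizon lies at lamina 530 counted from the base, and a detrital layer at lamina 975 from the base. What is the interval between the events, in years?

2225 years

The two markers are separated by 975 − 530 = 445 laminae.
Multiplying by 5 years per lamina: 445 × 5 = 2225 years.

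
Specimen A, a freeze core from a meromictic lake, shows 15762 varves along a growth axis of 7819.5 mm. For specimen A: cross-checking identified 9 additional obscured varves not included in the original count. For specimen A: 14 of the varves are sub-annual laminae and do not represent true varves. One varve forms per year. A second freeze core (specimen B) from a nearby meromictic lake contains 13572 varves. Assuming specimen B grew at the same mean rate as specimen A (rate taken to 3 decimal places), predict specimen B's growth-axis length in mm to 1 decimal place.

6731.7 mm

Specimen A: correcting the raw count gives 15762 − 14 + 9 = 15757 true varves.
A: Extension rate ≈ 7819.5 / 15757 = 0.496 mm per year.
Length of B = 0.496 × 13572 = 6731.7 mm.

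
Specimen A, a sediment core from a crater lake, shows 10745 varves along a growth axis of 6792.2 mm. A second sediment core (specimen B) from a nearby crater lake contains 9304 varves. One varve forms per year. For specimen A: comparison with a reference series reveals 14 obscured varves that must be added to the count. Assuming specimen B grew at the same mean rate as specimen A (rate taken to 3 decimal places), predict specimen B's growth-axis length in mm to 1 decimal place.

Specimen A: after corrections the count is 10745 + 14 = 10759 varves.
A: 6792.2 mm over 10759 years gives 6792.2 / 10759 ≈ 0.631 mm per year.
For B, 0.631 mm/year × 9304 years = 5870.8 mm.

5870.8 mm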